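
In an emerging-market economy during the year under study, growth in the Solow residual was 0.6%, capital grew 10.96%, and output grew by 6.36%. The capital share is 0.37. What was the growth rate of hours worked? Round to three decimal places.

2.706%

Labor's share = 1 − 0.37 = 0.63.
gY = gA + 0.37×10.96 + 0.63×g.
0.63×g = 6.36 − 0.6 − 4.0552 = 1.7048.
g = 1.7048 / 0.63 = 2.70603%.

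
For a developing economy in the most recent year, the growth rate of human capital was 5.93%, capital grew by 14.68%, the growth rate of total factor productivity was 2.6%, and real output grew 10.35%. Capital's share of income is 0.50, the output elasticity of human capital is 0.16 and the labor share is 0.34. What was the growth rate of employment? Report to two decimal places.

Labor's share = 1 − 0.5 − 0.16 = 0.34.
gY = gA + 0.5×14.68 + 0.16×5.93 + 0.34×g.
0.34×g = 10.35 − 2.6 − 8.2888 = -0.5388.
g = -0.5388 / 0.34 = -1.5847%.

-1.58%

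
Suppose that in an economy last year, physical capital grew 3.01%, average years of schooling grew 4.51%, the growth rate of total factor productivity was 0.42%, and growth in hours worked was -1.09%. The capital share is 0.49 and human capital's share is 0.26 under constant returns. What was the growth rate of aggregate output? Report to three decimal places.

Aggregate output growth was 2.795%.

Labor's share = 1 − 0.49 − 0.26 = 0.25.
Physical capital: 0.49 × 3.01 = 1.4749 pp.
Average years of schooling: 0.26 × 4.51 = 1.1726 pp.
Hours worked: 0.25 × (-1.09) = -0.2725 pp.
Output growth = 0.42 + 2.375 = 2.795%.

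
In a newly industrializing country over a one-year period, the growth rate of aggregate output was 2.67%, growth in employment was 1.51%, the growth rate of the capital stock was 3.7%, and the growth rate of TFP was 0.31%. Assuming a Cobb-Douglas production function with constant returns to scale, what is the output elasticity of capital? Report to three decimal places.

gY = gA + α·gK + (1−α)·gL, so gY − gA − gL = α(gK − gL).
2.67 − 0.31 − 1.51 = α × (3.7 − 1.51).
0.85 = 2.19 α, so α = 0.38813.

The output elasticity of capital is 0.388.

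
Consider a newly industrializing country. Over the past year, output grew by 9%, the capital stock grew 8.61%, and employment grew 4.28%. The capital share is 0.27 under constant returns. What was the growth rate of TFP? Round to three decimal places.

3.551%

Labor's share = 1 − 0.27 = 0.73.
The capital stock: 0.27 × 8.61 = 2.3247 pp.
Employment: 0.73 × 4.28 = 3.1244 pp.
TFP growth = 9 − 5.4491 = 3.5509%.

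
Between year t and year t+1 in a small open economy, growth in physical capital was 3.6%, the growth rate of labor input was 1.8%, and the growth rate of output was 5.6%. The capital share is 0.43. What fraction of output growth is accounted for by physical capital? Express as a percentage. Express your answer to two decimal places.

27.64%

Physical capital contributed 0.43 × 3.6 = 1.548 pp.
Share of growth = 1.548 / 5.6 × 100 = 27.6429%.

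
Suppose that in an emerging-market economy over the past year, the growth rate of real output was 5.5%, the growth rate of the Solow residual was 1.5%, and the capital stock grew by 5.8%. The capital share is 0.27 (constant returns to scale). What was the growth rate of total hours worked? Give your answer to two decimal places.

Total hours worked grew 3.33%.

Labor's share = 1 − 0.27 = 0.73.
gY = gA + 0.27×5.8 + 0.73×g.
0.73×g = 5.5 − 1.5 − 1.566 = 2.434.
g = 2.434 / 0.73 = 3.3342%.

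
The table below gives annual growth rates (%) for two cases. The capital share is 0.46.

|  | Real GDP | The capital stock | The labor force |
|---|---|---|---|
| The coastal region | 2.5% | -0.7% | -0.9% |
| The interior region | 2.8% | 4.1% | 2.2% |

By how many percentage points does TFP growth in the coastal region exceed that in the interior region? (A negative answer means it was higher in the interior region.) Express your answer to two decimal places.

Labor's share = 1 − 0.46 = 0.54.
The coastal region: TFP = 2.5 + 0.322 + 0.486 = 3.308%.
The interior region: TFP = 2.8 − 1.886 − 1.188 = -0.274%.
Difference = 3.308 − (-0.274) = 3.582 pp.

3.58 percentage points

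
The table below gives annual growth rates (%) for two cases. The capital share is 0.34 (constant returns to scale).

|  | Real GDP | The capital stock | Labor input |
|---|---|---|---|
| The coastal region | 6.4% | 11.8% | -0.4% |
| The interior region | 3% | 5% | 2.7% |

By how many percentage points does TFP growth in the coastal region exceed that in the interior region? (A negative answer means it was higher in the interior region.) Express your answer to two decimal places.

Labor's share = 1 − 0.34 = 0.66.
The coastal region: TFP = 6.4 − 4.012 + 0.264 = 2.652%.
The interior region: TFP = 3 − 1.7 − 1.782 = -0.482%.
Difference = 2.652 − (-0.482) = 3.134 pp.

3.13 percentage points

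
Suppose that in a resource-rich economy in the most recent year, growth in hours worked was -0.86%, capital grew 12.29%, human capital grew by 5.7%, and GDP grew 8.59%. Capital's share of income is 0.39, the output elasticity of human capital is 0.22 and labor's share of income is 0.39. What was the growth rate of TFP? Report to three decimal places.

2.878%

Labor's share = 1 − 0.39 − 0.22 = 0.39.
Capital: 0.39 × 12.29 = 4.7931 pp.
Human capital: 0.22 × 5.7 = 1.254 pp.
Hours worked: 0.39 × (-0.86) = -0.3354 pp.
TFP growth = 8.59 − 5.7117 = 2.8783%.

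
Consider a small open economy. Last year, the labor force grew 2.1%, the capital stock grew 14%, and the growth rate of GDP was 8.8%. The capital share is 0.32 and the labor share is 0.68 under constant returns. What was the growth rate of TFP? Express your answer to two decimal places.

2.89%

Labor's share = 1 − 0.32 = 0.68.
The capital stock: 0.32 × 14 = 4.48 pp.
The labor force: 0.68 × 2.1 = 1.428 pp.
TFP growth = 8.8 − 5.908 = 2.892%.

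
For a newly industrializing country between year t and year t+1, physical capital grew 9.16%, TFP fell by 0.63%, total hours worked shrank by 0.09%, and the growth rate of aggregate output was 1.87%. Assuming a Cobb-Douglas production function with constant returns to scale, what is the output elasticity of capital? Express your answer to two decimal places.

gY = gA + α·gK + (1−α)·gL, so gY − gA − gL = α(gK − gL).
1.87 + 0.63 + 0.09 = α × (9.16 − (-0.09)).
2.59 = 9.25 α, so α = 0.28.

The output elasticity of capital is 0.28.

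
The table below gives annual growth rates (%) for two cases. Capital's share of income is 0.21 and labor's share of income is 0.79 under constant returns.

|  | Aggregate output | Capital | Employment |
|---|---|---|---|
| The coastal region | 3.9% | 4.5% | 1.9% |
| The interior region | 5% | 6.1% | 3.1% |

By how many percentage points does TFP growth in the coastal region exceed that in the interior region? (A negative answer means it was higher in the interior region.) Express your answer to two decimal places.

Labor's share = 1 − 0.21 = 0.79.
The coastal region: TFP = 3.9 − 0.945 − 1.501 = 1.454%.
The interior region: TFP = 5 − 1.281 − 2.449 = 1.27%.
Difference = 1.454 − (1.27) = 0.184 pp.

0.18 percentage points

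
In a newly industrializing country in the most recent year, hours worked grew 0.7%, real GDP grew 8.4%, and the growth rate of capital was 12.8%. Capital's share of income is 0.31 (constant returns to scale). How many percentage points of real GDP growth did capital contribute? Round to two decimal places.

Contribution = share × growth = 0.31 × 12.8 = 3.968 pp.

3.97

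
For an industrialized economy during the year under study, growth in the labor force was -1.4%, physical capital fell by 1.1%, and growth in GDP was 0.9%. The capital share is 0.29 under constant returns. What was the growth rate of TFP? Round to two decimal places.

Labor's share = 1 − 0.29 = 0.71.
Physical capital: 0.29 × (-1.1) = -0.319 pp.
The labor force: 0.71 × (-1.4) = -0.994 pp.
TFP growth = 0.9 + 1.313 = 2.213%.

2.21%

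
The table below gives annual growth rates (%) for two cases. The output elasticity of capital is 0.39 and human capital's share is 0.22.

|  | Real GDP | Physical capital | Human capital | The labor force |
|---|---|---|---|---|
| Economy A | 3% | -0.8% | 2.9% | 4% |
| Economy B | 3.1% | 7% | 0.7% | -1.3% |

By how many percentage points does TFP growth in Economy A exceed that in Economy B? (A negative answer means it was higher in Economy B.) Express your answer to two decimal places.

Labor's share = 1 − 0.39 − 0.22 = 0.39.
Economy A: TFP = 3 + 0.312 − 0.638 − 1.56 = 1.114%.
Economy B: TFP = 3.1 − 2.73 − 0.154 + 0.507 = 0.723%.
Difference = 1.114 − (0.723) = 0.391 pp.

0.39 percentage points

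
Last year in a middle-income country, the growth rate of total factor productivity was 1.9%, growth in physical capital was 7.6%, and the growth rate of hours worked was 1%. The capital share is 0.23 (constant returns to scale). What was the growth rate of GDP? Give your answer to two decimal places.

GDP grew 4.42%.

Labor's share = 1 − 0.23 = 0.77.
Physical capital: 0.23 × 7.6 = 1.748 pp.
Hours worked: 0.77 × 1 = 0.77 pp.
Output growth = 1.9 + 2.518 = 4.418%.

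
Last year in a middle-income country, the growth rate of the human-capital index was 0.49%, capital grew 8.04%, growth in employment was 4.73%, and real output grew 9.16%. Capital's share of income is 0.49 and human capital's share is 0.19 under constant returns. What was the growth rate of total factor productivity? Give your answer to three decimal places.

Total factor productivity grew 3.614%.

Labor's share = 1 − 0.49 − 0.19 = 0.32.
Capital: 0.49 × 8.04 = 3.9396 pp.
The human-capital index: 0.19 × 0.49 = 0.0931 pp.
Employment: 0.32 × 4.73 = 1.5136 pp.
TFP growth = 9.16 − 5.5463 = 3.6137%.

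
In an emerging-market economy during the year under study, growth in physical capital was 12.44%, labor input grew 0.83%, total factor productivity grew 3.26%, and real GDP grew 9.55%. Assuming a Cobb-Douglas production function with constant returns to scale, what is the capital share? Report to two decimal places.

The capital share is 0.47.

gY = gA + α·gK + (1−α)·gL, so gY − gA − gL = α(gK − gL).
9.55 − 3.26 − 0.83 = α × (12.44 − 0.83).
5.46 = 11.61 α, so α = 0.4703.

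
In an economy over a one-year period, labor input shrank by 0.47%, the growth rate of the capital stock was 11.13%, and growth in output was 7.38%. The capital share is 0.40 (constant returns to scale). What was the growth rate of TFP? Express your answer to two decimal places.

TFP grew 3.21%.

Labor's share = 1 − 0.4 = 0.6.
The capital stock: 0.4 × 11.13 = 4.452 pp.
Labor input: 0.6 × (-0.47) = -0.282 pp.
TFP growth = 7.38 − 4.17 = 3.21%.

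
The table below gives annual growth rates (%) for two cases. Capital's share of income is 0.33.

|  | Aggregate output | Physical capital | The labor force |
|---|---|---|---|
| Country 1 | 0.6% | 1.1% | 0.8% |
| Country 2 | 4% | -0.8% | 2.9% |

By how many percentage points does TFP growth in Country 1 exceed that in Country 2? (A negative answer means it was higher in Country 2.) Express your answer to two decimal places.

Labor's share = 1 − 0.33 = 0.67.
Country 1: TFP = 0.6 − 0.363 − 0.536 = -0.299%.
Country 2: TFP = 4 + 0.264 − 1.943 = 2.321%.
Difference = -0.299 − (2.321) = -2.62 pp.

-2.62 percentage points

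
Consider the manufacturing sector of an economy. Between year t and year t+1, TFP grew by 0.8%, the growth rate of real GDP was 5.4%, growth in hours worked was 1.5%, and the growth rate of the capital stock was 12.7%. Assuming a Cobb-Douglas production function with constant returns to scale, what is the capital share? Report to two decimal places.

gY = gA + α·gK + (1−α)·gL, so gY − gA − gL = α(gK − gL).
5.4 − 0.8 − 1.5 = α × (12.7 − 1.5).
3.1 = 11.2 α, so α = 0.2768.

The capital share is 0.28.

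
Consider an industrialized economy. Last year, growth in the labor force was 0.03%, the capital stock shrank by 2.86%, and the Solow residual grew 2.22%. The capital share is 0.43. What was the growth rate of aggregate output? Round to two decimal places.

Labor's share = 1 − 0.43 = 0.57.
The capital stock: 0.43 × (-2.86) = -1.2298 pp.
The labor force: 0.57 × 0.03 = 0.0171 pp.
Output growth = 2.22 + (-1.2127) = 1.0073%.

1.01%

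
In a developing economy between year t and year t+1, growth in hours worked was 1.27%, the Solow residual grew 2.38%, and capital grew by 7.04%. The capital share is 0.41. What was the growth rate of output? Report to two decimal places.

6.02%

Labor's share = 1 − 0.41 = 0.59.
Capital: 0.41 × 7.04 = 2.8864 pp.
Hours worked: 0.59 × 1.27 = 0.7493 pp.
Output growth = 2.38 + 3.6357 = 6.0157%.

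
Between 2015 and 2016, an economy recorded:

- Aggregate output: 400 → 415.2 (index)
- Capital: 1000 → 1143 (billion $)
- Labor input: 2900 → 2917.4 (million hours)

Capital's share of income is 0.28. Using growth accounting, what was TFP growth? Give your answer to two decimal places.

Aggregate output growth = (415.2 − 400) / 400 = 3.8%.
Capital growth = (1143 − 1000) / 1000 = 14.3%.
Labor input growth = (2917.4 − 2900) / 2900 = 0.6%.
Labor's share = 1 − 0.28 = 0.72.
Capital: 0.28 × 14.3 = 4.004 pp.
Labor input: 0.72 × 0.6 = 0.432 pp.
TFP growth = 3.8 − 4.436 = -0.636%.

-0.64%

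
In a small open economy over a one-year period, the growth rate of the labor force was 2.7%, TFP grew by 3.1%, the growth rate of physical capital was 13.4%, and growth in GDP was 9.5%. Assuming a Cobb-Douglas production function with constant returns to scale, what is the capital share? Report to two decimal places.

0.35

gY = gA + α·gK + (1−α)·gL, so gY − gA − gL = α(gK − gL).
9.5 − 3.1 − 2.7 = α × (13.4 − 2.7).
3.7 = 10.7 α, so α = 0.3458.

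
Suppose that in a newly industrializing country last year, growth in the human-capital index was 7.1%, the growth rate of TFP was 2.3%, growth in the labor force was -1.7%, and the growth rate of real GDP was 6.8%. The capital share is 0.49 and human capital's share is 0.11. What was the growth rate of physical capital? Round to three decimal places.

8.978%

Labor's share = 1 − 0.49 − 0.11 = 0.4.
gY = gA + 0.11×7.1 + 0.4×(-1.7) + 0.49×g.
0.49×g = 6.8 − 2.3 − 0.101 = 4.399.
g = 4.399 / 0.49 = 8.97755%.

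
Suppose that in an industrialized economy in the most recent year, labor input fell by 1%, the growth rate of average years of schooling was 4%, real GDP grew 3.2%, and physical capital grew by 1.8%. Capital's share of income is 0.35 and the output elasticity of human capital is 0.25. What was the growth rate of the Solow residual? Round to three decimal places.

Labor's share = 1 − 0.35 − 0.25 = 0.4.
Physical capital: 0.35 × 1.8 = 0.63 pp.
Average years of schooling: 0.25 × 4 = 1 pp.
Labor input: 0.4 × (-1) = -0.4 pp.
TFP growth = 3.2 − 1.23 = 1.97%.

The Solow residual growth was 1.970%.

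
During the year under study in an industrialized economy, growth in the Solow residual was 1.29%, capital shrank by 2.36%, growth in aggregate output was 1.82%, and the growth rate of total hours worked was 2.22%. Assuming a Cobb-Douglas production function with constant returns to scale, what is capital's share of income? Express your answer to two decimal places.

α = 0.37

gY = gA + α·gK + (1−α)·gL, so gY − gA − gL = α(gK − gL).
1.82 − 1.29 − 2.22 = α × (-2.36 − 2.22).
-1.69 = -4.58 α, so α = 0.369.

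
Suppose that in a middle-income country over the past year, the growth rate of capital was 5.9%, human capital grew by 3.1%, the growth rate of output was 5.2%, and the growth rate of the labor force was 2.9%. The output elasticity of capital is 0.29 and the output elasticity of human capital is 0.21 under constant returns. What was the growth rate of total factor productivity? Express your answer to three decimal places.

1.388%

Labor's share = 1 − 0.29 − 0.21 = 0.5.
Capital: 0.29 × 5.9 = 1.711 pp.
Human capital: 0.21 × 3.1 = 0.651 pp.
The labor force: 0.5 × 2.9 = 1.45 pp.
TFP growth = 5.2 − 3.812 = 1.388%.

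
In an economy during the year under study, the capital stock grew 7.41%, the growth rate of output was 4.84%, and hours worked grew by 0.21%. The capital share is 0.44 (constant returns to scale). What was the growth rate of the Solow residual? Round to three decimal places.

The Solow residual growth was 1.462%.

Labor's share = 1 − 0.44 = 0.56.
The capital stock: 0.44 × 7.41 = 3.2604 pp.
Hours worked: 0.56 × 0.21 = 0.1176 pp.
TFP growth = 4.84 − 3.378 = 1.462%.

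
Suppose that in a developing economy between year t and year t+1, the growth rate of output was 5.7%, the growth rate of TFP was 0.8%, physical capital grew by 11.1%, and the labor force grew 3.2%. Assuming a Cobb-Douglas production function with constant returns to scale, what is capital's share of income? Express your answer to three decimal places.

gY = gA + α·gK + (1−α)·gL, so gY − gA − gL = α(gK − gL).
5.7 − 0.8 − 3.2 = α × (11.1 − 3.2).
1.7 = 7.9 α, so α = 0.21519.

α = 0.215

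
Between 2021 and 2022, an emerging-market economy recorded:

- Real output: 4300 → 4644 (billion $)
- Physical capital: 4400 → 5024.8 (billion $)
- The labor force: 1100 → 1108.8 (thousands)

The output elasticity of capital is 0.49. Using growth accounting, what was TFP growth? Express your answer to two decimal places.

TFP grew 0.63%.

Real output growth = (4644 − 4300) / 4300 = 8%.
Physical capital growth = (5024.8 − 4400) / 4400 = 14.2%.
The labor force growth = (1108.8 − 1100) / 1100 = 0.8%.
Labor's share = 1 − 0.49 = 0.51.
Physical capital: 0.49 × 14.2 = 6.958 pp.
The labor force: 0.51 × 0.8 = 0.408 pp.
TFP growth = 8 − 7.366 = 0.634%.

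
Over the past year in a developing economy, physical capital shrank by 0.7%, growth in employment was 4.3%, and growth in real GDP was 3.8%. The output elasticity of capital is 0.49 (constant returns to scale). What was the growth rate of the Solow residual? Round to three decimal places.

1.950%

Labor's share = 1 − 0.49 = 0.51.
Physical capital: 0.49 × (-0.7) = -0.343 pp.
Employment: 0.51 × 4.3 = 2.193 pp.
TFP growth = 3.8 − 1.85 = 1.95%.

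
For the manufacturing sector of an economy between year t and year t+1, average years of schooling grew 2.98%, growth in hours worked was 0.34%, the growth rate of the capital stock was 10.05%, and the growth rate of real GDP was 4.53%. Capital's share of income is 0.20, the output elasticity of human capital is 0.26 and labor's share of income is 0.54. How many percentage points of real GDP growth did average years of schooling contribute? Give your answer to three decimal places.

Contribution = share × growth = 0.26 × 2.98 = 0.7748 pp.

0.775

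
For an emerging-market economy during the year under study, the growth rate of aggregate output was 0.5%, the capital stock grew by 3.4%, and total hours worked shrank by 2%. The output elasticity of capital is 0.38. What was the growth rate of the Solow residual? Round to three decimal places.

0.448%

Labor's share = 1 − 0.38 = 0.62.
The capital stock: 0.38 × 3.4 = 1.292 pp.
Total hours worked: 0.62 × (-2) = -1.24 pp.
TFP growth = 0.5 − 0.052 = 0.448%.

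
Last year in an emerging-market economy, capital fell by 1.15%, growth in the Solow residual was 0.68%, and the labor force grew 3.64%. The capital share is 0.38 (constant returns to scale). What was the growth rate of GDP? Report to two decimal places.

Labor's share = 1 − 0.38 = 0.62.
Capital: 0.38 × (-1.15) = -0.437 pp.
The labor force: 0.62 × 3.64 = 2.2568 pp.
Output growth = 0.68 + 1.8198 = 2.4998%.

2.50%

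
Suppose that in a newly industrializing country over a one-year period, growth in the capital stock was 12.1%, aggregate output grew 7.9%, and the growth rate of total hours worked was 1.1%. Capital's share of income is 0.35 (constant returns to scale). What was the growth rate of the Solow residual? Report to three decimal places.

2.950%

Labor's share = 1 − 0.35 = 0.65.
The capital stock: 0.35 × 12.1 = 4.235 pp.
Total hours worked: 0.65 × 1.1 = 0.715 pp.
TFP growth = 7.9 − 4.95 = 2.95%.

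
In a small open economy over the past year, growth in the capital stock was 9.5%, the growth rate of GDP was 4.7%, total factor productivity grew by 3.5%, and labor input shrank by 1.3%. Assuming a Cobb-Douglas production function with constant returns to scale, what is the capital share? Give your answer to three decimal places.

0.231

gY = gA + α·gK + (1−α)·gL, so gY − gA − gL = α(gK − gL).
4.7 − 3.5 + 1.3 = α × (9.5 − (-1.3)).
2.5 = 10.8 α, so α = 0.23148.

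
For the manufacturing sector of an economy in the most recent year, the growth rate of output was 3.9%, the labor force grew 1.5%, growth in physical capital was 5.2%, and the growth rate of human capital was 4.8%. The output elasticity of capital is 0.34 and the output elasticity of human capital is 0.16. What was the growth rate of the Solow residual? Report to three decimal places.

The Solow residual grew 0.614%.

Labor's share = 1 − 0.34 − 0.16 = 0.5.
Physical capital: 0.34 × 5.2 = 1.768 pp.
Human capital: 0.16 × 4.8 = 0.768 pp.
The labor force: 0.5 × 1.5 = 0.75 pp.
TFP growth = 3.9 − 3.286 = 0.614%.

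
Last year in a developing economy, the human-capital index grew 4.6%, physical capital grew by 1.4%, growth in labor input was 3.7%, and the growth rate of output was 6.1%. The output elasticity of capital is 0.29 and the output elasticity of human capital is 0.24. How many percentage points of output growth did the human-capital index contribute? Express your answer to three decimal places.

1.104 percentage points

Contribution = share × growth = 0.24 × 4.6 = 1.104 pp.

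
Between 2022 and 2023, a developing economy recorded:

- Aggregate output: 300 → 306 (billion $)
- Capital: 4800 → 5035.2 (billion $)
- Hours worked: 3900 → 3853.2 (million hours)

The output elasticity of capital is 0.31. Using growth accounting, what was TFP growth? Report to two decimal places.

1.31%

Aggregate output growth = (306 − 300) / 300 = 2%.
Capital growth = (5035.2 − 4800) / 4800 = 4.9%.
Hours worked growth = (3853.2 − 3900) / 3900 = -1.2%.
Labor's share = 1 − 0.31 = 0.69.
Capital: 0.31 × 4.9 = 1.519 pp.
Hours worked: 0.69 × (-1.2) = -0.828 pp.
TFP growth = 2 − 0.691 = 1.309%.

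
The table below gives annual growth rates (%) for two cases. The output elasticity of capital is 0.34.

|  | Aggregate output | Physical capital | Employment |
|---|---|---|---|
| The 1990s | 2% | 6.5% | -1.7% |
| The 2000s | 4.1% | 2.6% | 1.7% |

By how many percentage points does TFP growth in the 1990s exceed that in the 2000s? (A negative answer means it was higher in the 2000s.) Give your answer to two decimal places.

-1.18 percentage points

Labor's share = 1 − 0.34 = 0.66.
The 1990s: TFP = 2 − 2.21 + 1.122 = 0.912%.
The 2000s: TFP = 4.1 − 0.884 − 1.122 = 2.094%.
Difference = 0.912 − (2.094) = -1.182 pp.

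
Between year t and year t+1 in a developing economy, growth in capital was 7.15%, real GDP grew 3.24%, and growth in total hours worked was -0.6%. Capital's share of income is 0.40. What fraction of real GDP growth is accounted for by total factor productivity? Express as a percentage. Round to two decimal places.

Labor's share = 1 − 0.4 = 0.6.
Capital: 0.4 × 7.15 = 2.86 pp.
Total hours worked: 0.6 × (-0.6) = -0.36 pp.
TFP growth = 3.24 − 2.5 = 0.74%.
TFP share of growth = 0.74 / 3.24 × 100 = 22.8395%.

Total factor productivity accounted for 22.84% of growth.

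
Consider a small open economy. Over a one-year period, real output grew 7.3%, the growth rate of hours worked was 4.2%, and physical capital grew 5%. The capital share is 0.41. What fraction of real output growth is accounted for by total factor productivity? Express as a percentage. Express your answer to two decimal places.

37.97%

Labor's share = 1 − 0.41 = 0.59.
Physical capital: 0.41 × 5 = 2.05 pp.
Hours worked: 0.59 × 4.2 = 2.478 pp.
TFP growth = 7.3 − 4.528 = 2.772%.
TFP share of growth = 2.772 / 7.3 × 100 = 37.9726%.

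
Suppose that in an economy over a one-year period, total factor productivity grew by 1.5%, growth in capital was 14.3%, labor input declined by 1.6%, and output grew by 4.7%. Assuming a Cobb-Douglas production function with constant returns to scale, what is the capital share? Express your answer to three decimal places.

0.302

gY = gA + α·gK + (1−α)·gL, so gY − gA − gL = α(gK − gL).
4.7 − 1.5 + 1.6 = α × (14.3 − (-1.6)).
4.8 = 15.9 α, so α = 0.30189.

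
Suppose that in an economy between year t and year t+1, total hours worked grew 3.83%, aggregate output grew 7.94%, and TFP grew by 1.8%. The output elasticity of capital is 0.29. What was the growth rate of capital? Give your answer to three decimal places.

Labor's share = 1 − 0.29 = 0.71.
gY = gA + 0.71×3.83 + 0.29×g.
0.29×g = 7.94 − 1.8 − 2.7193 = 3.4207.
g = 3.4207 / 0.29 = 11.79552%.

11.796%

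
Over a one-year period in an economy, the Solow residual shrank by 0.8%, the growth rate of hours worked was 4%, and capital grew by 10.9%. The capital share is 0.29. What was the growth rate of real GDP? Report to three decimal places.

Labor's share = 1 − 0.29 = 0.71.
Capital: 0.29 × 10.9 = 3.161 pp.
Hours worked: 0.71 × 4 = 2.84 pp.
Output growth = -0.8 + 6.001 = 5.201%.

5.201%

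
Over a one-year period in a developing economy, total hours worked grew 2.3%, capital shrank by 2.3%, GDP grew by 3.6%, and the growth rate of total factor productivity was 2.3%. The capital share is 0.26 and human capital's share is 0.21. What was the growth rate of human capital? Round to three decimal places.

3.233%

Labor's share = 1 − 0.26 − 0.21 = 0.53.
gY = gA + 0.26×(-2.3) + 0.53×2.3 + 0.21×g.
0.21×g = 3.6 − 2.3 − 0.621 = 0.679.
g = 0.679 / 0.21 = 3.23333%.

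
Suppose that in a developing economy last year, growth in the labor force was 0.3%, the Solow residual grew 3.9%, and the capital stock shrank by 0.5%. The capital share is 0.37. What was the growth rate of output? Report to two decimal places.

Labor's share = 1 − 0.37 = 0.63.
The capital stock: 0.37 × (-0.5) = -0.185 pp.
The labor force: 0.63 × 0.3 = 0.189 pp.
Output growth = 3.9 + 0.004 = 3.904%.

3.90%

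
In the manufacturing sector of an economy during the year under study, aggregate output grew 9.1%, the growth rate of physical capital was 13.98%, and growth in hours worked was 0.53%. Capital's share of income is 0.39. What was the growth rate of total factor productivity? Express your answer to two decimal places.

Total factor productivity grew 3.32%.

Labor's share = 1 − 0.39 = 0.61.
Physical capital: 0.39 × 13.98 = 5.4522 pp.
Hours worked: 0.61 × 0.53 = 0.3233 pp.
TFP growth = 9.1 − 5.7755 = 3.3245%.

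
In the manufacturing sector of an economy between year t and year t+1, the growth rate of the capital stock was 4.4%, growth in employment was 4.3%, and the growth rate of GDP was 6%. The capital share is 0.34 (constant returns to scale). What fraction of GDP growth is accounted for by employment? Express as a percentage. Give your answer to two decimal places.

Labor's share = 1 − 0.34 = 0.66.
Employment contributed 0.66 × 4.3 = 2.838 pp.
Share of growth = 2.838 / 6 × 100 = 47.3%.

Employment accounted for 47.30% of growth.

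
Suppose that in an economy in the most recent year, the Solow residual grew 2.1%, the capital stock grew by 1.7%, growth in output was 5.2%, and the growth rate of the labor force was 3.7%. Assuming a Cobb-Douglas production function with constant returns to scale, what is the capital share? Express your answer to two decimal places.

The capital share is 0.30.

gY = gA + α·gK + (1−α)·gL, so gY − gA − gL = α(gK − gL).
5.2 − 2.1 − 3.7 = α × (1.7 − 3.7).
-0.6 = -2 α, so α = 0.3.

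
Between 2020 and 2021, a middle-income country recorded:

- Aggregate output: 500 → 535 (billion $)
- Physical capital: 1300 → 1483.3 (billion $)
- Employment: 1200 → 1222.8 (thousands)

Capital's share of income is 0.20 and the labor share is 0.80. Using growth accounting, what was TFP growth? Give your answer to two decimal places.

2.66%

Aggregate output growth = (535 − 500) / 500 = 7%.
Physical capital growth = (1483.3 − 1300) / 1300 = 14.1%.
Employment growth = (1222.8 − 1200) / 1200 = 1.9%.
Labor's share = 1 − 0.2 = 0.8.
Physical capital: 0.2 × 14.1 = 2.82 pp.
Employment: 0.8 × 1.9 = 1.52 pp.
TFP growth = 7 − 4.34 = 2.66%.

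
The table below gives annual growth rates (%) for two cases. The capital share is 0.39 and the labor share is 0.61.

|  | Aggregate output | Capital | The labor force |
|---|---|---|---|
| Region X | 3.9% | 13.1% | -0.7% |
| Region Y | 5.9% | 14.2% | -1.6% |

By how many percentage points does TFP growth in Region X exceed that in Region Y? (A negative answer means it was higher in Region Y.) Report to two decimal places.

-2.12 percentage points

Labor's share = 1 − 0.39 = 0.61.
Region X: TFP = 3.9 − 5.109 + 0.427 = -0.782%.
Region Y: TFP = 5.9 − 5.538 + 0.976 = 1.338%.
Difference = -0.782 − (1.338) = -2.12 pp.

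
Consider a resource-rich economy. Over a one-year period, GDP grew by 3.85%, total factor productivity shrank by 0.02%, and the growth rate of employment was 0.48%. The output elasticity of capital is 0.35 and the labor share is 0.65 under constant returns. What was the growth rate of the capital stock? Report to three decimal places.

Labor's share = 1 − 0.35 = 0.65.
gY = gA + 0.65×0.48 + 0.35×g.
0.35×g = 3.85 + 0.02 − 0.312 = 3.558.
g = 3.558 / 0.35 = 10.16571%.

The capital stock grew 10.166%.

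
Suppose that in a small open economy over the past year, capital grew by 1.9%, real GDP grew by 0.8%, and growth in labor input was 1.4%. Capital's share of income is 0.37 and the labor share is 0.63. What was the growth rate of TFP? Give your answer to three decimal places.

Labor's share = 1 − 0.37 = 0.63.
Capital: 0.37 × 1.9 = 0.703 pp.
Labor input: 0.63 × 1.4 = 0.882 pp.
TFP growth = 0.8 − 1.585 = -0.785%.

-0.785%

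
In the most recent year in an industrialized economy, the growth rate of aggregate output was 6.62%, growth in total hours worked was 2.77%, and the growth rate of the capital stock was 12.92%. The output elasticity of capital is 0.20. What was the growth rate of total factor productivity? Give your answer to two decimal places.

Labor's share = 1 − 0.2 = 0.8.
The capital stock: 0.2 × 12.92 = 2.584 pp.
Total hours worked: 0.8 × 2.77 = 2.216 pp.
TFP growth = 6.62 − 4.8 = 1.82%.

1.82%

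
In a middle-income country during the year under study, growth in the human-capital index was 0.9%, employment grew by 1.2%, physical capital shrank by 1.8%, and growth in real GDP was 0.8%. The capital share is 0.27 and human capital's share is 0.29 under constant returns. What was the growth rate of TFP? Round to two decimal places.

Labor's share = 1 − 0.27 − 0.29 = 0.44.
Physical capital: 0.27 × (-1.8) = -0.486 pp.
The human-capital index: 0.29 × 0.9 = 0.261 pp.
Employment: 0.44 × 1.2 = 0.528 pp.
TFP growth = 0.8 − 0.303 = 0.497%.

0.50%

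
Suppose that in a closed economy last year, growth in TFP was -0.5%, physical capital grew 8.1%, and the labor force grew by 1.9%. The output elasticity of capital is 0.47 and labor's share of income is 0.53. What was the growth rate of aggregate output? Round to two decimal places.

4.31%

Labor's share = 1 − 0.47 = 0.53.
Physical capital: 0.47 × 8.1 = 3.807 pp.
The labor force: 0.53 × 1.9 = 1.007 pp.
Output growth = -0.5 + 4.814 = 4.314%.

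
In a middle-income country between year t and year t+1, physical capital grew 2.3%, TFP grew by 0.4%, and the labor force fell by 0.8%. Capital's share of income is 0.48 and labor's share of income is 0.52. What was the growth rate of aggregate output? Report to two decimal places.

1.09%

Labor's share = 1 − 0.48 = 0.52.
Physical capital: 0.48 × 2.3 = 1.104 pp.
The labor force: 0.52 × (-0.8) = -0.416 pp.
Output growth = 0.4 + 0.688 = 1.088%.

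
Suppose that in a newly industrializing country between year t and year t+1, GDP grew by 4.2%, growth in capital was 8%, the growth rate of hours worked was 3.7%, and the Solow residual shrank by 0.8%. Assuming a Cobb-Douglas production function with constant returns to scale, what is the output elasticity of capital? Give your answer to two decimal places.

gY = gA + α·gK + (1−α)·gL, so gY − gA − gL = α(gK − gL).
4.2 + 0.8 − 3.7 = α × (8 − 3.7).
1.3 = 4.3 α, so α = 0.3023.

α = 0.30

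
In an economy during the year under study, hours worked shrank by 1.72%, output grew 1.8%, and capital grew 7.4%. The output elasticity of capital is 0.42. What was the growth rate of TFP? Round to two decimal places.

-0.31%

Labor's share = 1 − 0.42 = 0.58.
Capital: 0.42 × 7.4 = 3.108 pp.
Hours worked: 0.58 × (-1.72) = -0.9976 pp.
TFP growth = 1.8 − 2.1104 = -0.3104%.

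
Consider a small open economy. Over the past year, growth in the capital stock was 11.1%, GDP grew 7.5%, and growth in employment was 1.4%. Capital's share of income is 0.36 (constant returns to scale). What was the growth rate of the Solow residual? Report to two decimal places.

Labor's share = 1 − 0.36 = 0.64.
The capital stock: 0.36 × 11.1 = 3.996 pp.
Employment: 0.64 × 1.4 = 0.896 pp.
TFP growth = 7.5 − 4.892 = 2.608%.

The Solow residual grew 2.61%.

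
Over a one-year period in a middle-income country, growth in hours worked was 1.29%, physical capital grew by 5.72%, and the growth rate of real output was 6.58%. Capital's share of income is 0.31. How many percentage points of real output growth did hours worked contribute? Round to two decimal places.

Labor's share = 1 − 0.31 = 0.69.
Contribution = share × growth = 0.69 × 1.29 = 0.8901 pp.

0.89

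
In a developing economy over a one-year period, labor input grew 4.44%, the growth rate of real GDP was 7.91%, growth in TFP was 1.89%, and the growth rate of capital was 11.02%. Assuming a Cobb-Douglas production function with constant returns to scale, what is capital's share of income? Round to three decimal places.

α = 0.240

gY = gA + α·gK + (1−α)·gL, so gY − gA − gL = α(gK − gL).
7.91 − 1.89 − 4.44 = α × (11.02 − 4.44).
1.58 = 6.58 α, so α = 0.24012.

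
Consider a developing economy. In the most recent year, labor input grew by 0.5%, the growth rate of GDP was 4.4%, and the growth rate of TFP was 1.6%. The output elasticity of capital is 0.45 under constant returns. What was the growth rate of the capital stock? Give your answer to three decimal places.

The capital stock grew 5.611%.

Labor's share = 1 − 0.45 = 0.55.
gY = gA + 0.55×0.5 + 0.45×g.
0.45×g = 4.4 − 1.6 − 0.275 = 2.525.
g = 2.525 / 0.45 = 5.61111%.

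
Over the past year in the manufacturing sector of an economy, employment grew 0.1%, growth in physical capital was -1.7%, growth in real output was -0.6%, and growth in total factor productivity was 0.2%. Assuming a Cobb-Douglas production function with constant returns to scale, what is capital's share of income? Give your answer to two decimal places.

α = 0.50

gY = gA + α·gK + (1−α)·gL, so gY − gA − gL = α(gK − gL).
-0.6 − 0.2 − 0.1 = α × (-1.7 − 0.1).
-0.9 = -1.8 α, so α = 0.5.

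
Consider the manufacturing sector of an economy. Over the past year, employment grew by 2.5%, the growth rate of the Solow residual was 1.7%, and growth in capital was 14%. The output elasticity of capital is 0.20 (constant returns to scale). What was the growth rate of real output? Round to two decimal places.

Real output growth was 6.50%.

Labor's share = 1 − 0.2 = 0.8.
Capital: 0.2 × 14 = 2.8 pp.
Employment: 0.8 × 2.5 = 2 pp.
Output growth = 1.7 + 4.8 = 6.5%.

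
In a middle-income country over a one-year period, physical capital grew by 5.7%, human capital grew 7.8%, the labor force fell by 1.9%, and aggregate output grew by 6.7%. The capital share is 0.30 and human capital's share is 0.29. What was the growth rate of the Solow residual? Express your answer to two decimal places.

3.51%

Labor's share = 1 − 0.3 − 0.29 = 0.41.
Physical capital: 0.3 × 5.7 = 1.71 pp.
Human capital: 0.29 × 7.8 = 2.262 pp.
The labor force: 0.41 × (-1.9) = -0.779 pp.
TFP growth = 6.7 − 3.193 = 3.507%.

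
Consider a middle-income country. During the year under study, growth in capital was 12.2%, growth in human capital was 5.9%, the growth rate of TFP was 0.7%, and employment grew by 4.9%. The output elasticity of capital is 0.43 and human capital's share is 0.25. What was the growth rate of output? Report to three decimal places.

8.989%

Labor's share = 1 − 0.43 − 0.25 = 0.32.
Capital: 0.43 × 12.2 = 5.246 pp.
Human capital: 0.25 × 5.9 = 1.475 pp.
Employment: 0.32 × 4.9 = 1.568 pp.
Output growth = 0.7 + 8.289 = 8.989%.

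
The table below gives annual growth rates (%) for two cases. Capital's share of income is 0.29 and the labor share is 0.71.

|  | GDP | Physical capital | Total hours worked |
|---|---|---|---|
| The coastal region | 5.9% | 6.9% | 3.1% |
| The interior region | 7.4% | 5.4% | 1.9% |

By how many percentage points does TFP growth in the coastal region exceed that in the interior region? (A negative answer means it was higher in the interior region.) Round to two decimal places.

-2.79 percentage points

Labor's share = 1 − 0.29 = 0.71.
The coastal region: TFP = 5.9 − 2.001 − 2.201 = 1.698%.
The interior region: TFP = 7.4 − 1.566 − 1.349 = 4.485%.
Difference = 1.698 − (4.485) = -2.787 pp.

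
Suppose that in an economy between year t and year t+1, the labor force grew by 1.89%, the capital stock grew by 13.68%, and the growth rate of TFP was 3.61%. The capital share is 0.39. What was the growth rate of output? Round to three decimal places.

Labor's share = 1 − 0.39 = 0.61.
The capital stock: 0.39 × 13.68 = 5.3352 pp.
The labor force: 0.61 × 1.89 = 1.1529 pp.
Output growth = 3.61 + 6.4881 = 10.0981%.

10.098%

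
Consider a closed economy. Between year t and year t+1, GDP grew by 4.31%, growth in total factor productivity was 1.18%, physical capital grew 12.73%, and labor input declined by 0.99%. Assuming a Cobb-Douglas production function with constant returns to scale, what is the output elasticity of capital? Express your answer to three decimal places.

α = 0.300

gY = gA + α·gK + (1−α)·gL, so gY − gA − gL = α(gK − gL).
4.31 − 1.18 + 0.99 = α × (12.73 − (-0.99)).
4.12 = 13.72 α, so α = 0.30029.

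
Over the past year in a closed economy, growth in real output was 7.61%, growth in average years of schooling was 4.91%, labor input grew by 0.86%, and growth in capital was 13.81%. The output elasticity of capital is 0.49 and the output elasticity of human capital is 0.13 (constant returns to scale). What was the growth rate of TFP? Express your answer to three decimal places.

-0.122%

Labor's share = 1 − 0.49 − 0.13 = 0.38.
Capital: 0.49 × 13.81 = 6.7669 pp.
Average years of schooling: 0.13 × 4.91 = 0.6383 pp.
Labor input: 0.38 × 0.86 = 0.3268 pp.
TFP growth = 7.61 − 7.732 = -0.122%.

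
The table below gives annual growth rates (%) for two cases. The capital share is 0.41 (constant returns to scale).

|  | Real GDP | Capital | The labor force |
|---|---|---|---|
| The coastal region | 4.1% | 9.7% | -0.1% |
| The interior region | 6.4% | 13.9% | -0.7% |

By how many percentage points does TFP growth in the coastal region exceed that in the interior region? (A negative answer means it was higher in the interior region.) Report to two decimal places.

-0.93 percentage points

Labor's share = 1 − 0.41 = 0.59.
The coastal region: TFP = 4.1 − 3.977 + 0.059 = 0.182%.
The interior region: TFP = 6.4 − 5.699 + 0.413 = 1.114%.
Difference = 0.182 − (1.114) = -0.932 pp.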